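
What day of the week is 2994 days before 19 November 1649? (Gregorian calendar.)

Sunday

Nov 19, 1649 is a Friday.
2994 mod 7 = 5, so 2994 days before a Friday is Friday − 5 = Sunday.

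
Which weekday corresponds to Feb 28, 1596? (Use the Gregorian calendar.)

Doomsday rule: the anchor day for the 1500s is Wednesday. For year 96: 96÷12 = 8 r 0, and 0÷4 = 0, so 8+0+0 = 8.
Wednesday + 8 ≡ Thursday — that's 1596's doomsday.
In February the doomsday date is Feb 29 (1596 is a leap year (divisible by 4)).
Feb 28 is 1 day before Feb 29; 1 mod 7 = 1, so Thursday − 1 = Wednesday.

Wednesday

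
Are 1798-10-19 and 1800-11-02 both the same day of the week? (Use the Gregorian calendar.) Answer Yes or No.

From Oct 19, 1798 to Nov 2, 1800 is 744 days.
744 mod 7 = 2, so they are different weekdays.
(Oct 19, 1798 is a Friday; Nov 2, 1800 is a Sunday.)

No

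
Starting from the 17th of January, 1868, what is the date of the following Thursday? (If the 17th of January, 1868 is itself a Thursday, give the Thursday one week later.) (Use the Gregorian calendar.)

Jan 17, 1868 is a Friday.
From Friday to the next Thursday is 6 days.
Jan 17, 1868 + 6 = Jan 23, 1868.

January 23, 1868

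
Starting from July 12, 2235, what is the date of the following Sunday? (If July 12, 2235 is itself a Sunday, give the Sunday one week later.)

Jul 12, 2235 is a Sunday.
From Sunday to the next Sunday is 7 days.
Jul 12, 2235 + 7 = Jul 19, 2235.

July 19, 2235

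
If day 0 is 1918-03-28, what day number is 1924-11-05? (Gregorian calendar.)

2414

Mar 28, 1918 → Mar 28, 1919: 365 days.
Mar 28, 1919 → Mar 28, 1920: 366 days (Feb 29, 1920 is in that span).
Mar 28, 1920 → Mar 28, 1921: 365 days.
Mar 28, 1921 → Mar 28, 1922: 365 days.
Mar 28, 1922 → Mar 28, 1923: 365 days.
Mar 28, 1923 → Mar 28, 1924: 366 days (Feb 29, 1924 is in that span).
Mar 28, 1924 → Apr 28, 1924: 31 days (March has 31).
Apr 28, 1924 → May 28, 1924: 30 days (April has 30).
May 28, 1924 → Jun 28, 1924: 31 days (May has 31).
Jun 28, 1924 → Jul 28, 1924: 30 days (June has 30).
Jul 28, 1924 → Aug 28, 1924: 31 days (July has 31).
Aug 28, 1924 → Sep 28, 1924: 31 days (August has 31).
Sep 28, 1924 → Oct 28, 1924: 30 days (September has 30).
Oct 28, 1924 → Nov 5, 1924: 8 days.
Total: 2414 days.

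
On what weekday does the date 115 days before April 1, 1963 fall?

Friday

Apr 1, 1963 is a Monday.
115 mod 7 = 3, so 115 days before a Monday is Monday − 3 = Friday.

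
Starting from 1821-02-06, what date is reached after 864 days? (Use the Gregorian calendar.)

+365 (one year) → Feb 6, 1822 (499 left).
+365 (one year) → Feb 6, 1823 (134 left).
Feb has 28 days: +23 → Mar 1, 1823 (111 left).
Mar has 31 days: +31 → Apr 1, 1823 (80 left).
Apr has 30 days: +30 → May 1, 1823 (50 left).
May has 31 days: +31 → Jun 1, 1823 (19 left).
+19 → Jun 20, 1823.

June 20, 1823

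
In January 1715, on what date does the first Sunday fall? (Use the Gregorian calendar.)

January 1, 1715 is a Tuesday.
The first Sunday is therefore January 6 (5 days later).

January 6, 1715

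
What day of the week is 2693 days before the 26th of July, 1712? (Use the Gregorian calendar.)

Jul 26, 1712 is a Tuesday.
2693 mod 7 = 5, so 2693 days before a Tuesday is Tuesday − 5 = Thursday.

Thursday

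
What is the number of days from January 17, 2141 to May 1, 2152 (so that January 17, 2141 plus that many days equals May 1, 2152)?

4122

Jan 17, 2141 → Jan 17, 2142: 365 days.
Jan 17, 2142 → Jan 17, 2143: 365 days.
Jan 17, 2143 → Jan 17, 2144: 365 days.
Jan 17, 2144 → Jan 17, 2145: 366 days (Feb 29, 2144 is in that span).
Jan 17, 2145 → Jan 17, 2146: 365 days.
Jan 17, 2146 → Jan 17, 2147: 365 days.
Jan 17, 2147 → Jan 17, 2148: 365 days.
Jan 17, 2148 → Jan 17, 2149: 366 days (Feb 29, 2148 is in that span).
Jan 17, 2149 → Jan 17, 2150: 365 days.
Jan 17, 2150 → Jan 17, 2151: 365 days.
Jan 17, 2151 → Jan 17, 2152: 365 days.
Jan 17, 2152 → Feb 17, 2152: 31 days (January has 31).
Feb 17, 2152 → Mar 17, 2152: 29 days (February has 29).
Mar 17, 2152 → Apr 17, 2152: 31 days (March has 31).
Apr 17, 2152 → May 1, 2152: 14 days.
Total: 4122 days.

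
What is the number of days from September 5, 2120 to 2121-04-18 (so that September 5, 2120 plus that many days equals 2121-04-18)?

225

Sep 5, 2120 → Oct 5, 2120: 30 days (September has 30).
Oct 5, 2120 → Nov 5, 2120: 31 days (October has 31).
Nov 5, 2120 → Dec 5, 2120: 30 days (November has 30).
Dec 5, 2120 → Jan 5, 2121: 31 days (December has 31).
Jan 5, 2121 → Feb 5, 2121: 31 days (January has 31).
Feb 5, 2121 → Mar 5, 2121: 28 days (February has 28).
Mar 5, 2121 → Apr 5, 2121: 31 days (March has 31).
Apr 5, 2121 → Apr 18, 2121: 13 days.
Total: 225 days.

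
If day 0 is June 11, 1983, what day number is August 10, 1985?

Jun 11, 1983 → Jun 11, 1984: 366 days (Feb 29, 1984 is in that span).
Jun 11, 1984 → Jun 11, 1985: 365 days.
Jun 11, 1985 → Jul 11, 1985: 30 days (June has 30).
Jul 11, 1985 → Aug 10, 1985: 30 days.
Total: 791 days.

791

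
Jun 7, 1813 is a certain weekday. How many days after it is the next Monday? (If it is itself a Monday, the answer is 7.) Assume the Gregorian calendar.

Jun 7, 1813 is a Monday.
From Monday to the next Monday is 7 days.

7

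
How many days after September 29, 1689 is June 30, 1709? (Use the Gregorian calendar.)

Sep 29, 1689 → Sep 29, 1690: 365 days.
Sep 29, 1690 → Sep 29, 1691: 365 days.
Sep 29, 1691 → Sep 29, 1692: 366 days (Feb 29, 1692 is in that span).
Sep 29, 1692 → Sep 29, 1693: 365 days.
Sep 29, 1693 → Sep 29, 1694: 365 days.
Sep 29, 1694 → Sep 29, 1695: 365 days.
Sep 29, 1695 → Sep 29, 1696: 366 days (Feb 29, 1696 is in that span).
Sep 29, 1696 → Sep 29, 1697: 365 days.
Sep 29, 1697 → Sep 29, 1698: 365 days.
Sep 29, 1698 → Sep 29, 1699: 365 days.
Sep 29, 1699 → Sep 29, 1700: 365 days.
Sep 29, 1700 → Sep 29, 1701: 365 days.
Sep 29, 1701 → Sep 29, 1702: 365 days.
Sep 29, 1702 → Sep 29, 1703: 365 days.
Sep 29, 1703 → Sep 29, 1704: 366 days (Feb 29, 1704 is in that span).
Sep 29, 1704 → Sep 29, 1705: 365 days.
Sep 29, 1705 → Sep 29, 1706: 365 days.
Sep 29, 1706 → Sep 29, 1707: 365 days.
Sep 29, 1707 → Sep 29, 1708: 366 days (Feb 29, 1708 is in that span).
Sep 29, 1708 → Oct 29, 1708: 30 days (September has 30).
Oct 29, 1708 → Nov 29, 1708: 31 days (October has 31).
Nov 29, 1708 → Dec 29, 1708: 30 days (November has 30).
Dec 29, 1708 → Jan 29, 1709: 31 days (December has 31).
Jan 29, 1709 → Feb 28, 1709: 30 days (January has 31).
Feb 28, 1709 → Mar 28, 1709: 28 days (February has 28).
Mar 28, 1709 → Apr 28, 1709: 31 days (March has 31).
Apr 28, 1709 → May 28, 1709: 30 days (April has 30).
May 28, 1709 → Jun 28, 1709: 31 days (May has 31).
Jun 28, 1709 → Jun 30, 1709: 2 days.
Total: 7213 days.

7213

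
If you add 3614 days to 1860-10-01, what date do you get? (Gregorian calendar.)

+365 (one year) → Oct 1, 1861 (3249 left).
+365 (one year) → Oct 1, 1862 (2884 left).
+365 (one year) → Oct 1, 1863 (2519 left).
+366 (one year; includes Feb 29, 1864) → Oct 1, 1864 (2153 left).
+365 (one year) → Oct 1, 1865 (1788 left).
+365 (one year) → Oct 1, 1866 (1423 left).
+365 (one year) → Oct 1, 1867 (1058 left).
+366 (one year; includes Feb 29, 1868) → Oct 1, 1868 (692 left).
+365 (one year) → Oct 1, 1869 (327 left).
Oct has 31 days: +31 → Nov 1, 1869 (296 left).
Nov has 30 days: +30 → Dec 1, 1869 (266 left).
Dec has 31 days: +31 → Jan 1, 1870 (235 left).
Jan has 31 days: +31 → Feb 1, 1870 (204 left).
Feb has 28 days: +28 → Mar 1, 1870 (176 left).
Mar has 31 days: +31 → Apr 1, 1870 (145 left).
Apr has 30 days: +30 → May 1, 1870 (115 left).
May has 31 days: +31 → Jun 1, 1870 (84 left).
Jun has 30 days: +30 → Jul 1, 1870 (54 left).
Jul has 31 days: +31 → Aug 1, 1870 (23 left).
+23 → Aug 24, 1870.

August 24, 1870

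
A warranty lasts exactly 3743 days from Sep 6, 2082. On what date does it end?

+365 (one year) → Sep 6, 2083 (3378 left).
+366 (one year; includes Feb 29, 2084) → Sep 6, 2084 (3012 left).
+365 (one year) → Sep 6, 2085 (2647 left).
+365 (one year) → Sep 6, 2086 (2282 left).
+365 (one year) → Sep 6, 2087 (1917 left).
+366 (one year; includes Feb 29, 2088) → Sep 6, 2088 (1551 left).
+365 (one year) → Sep 6, 2089 (1186 left).
+365 (one year) → Sep 6, 2090 (821 left).
+365 (one year) → Sep 6, 2091 (456 left).
+366 (one year; includes Feb 29, 2092) → Sep 6, 2092 (90 left).
Sep has 30 days: +25 → Oct 1, 2092 (65 left).
Oct has 31 days: +31 → Nov 1, 2092 (34 left).
Nov has 30 days: +30 → Dec 1, 2092 (4 left).
+4 → Dec 5, 2092.

December 5, 2092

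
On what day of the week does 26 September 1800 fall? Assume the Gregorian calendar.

Friday

Doomsday rule: the anchor day for the 1800s is Friday. For year 00: 0÷12 = 0 r 0, and 0÷4 = 0, so 0+0+0 = 0.
Friday + 0 ≡ Friday — that's 1800's doomsday.
In September the doomsday date is Sep 5.
Sep 26 is 21 days after Sep 5; 21 mod 7 = 0, so Friday + 0 = Friday.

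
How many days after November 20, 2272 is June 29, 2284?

4239

Nov 20, 2272 → Nov 20, 2273: 365 days.
Nov 20, 2273 → Nov 20, 2274: 365 days.
Nov 20, 2274 → Nov 20, 2275: 365 days.
Nov 20, 2275 → Nov 20, 2276: 366 days (Feb 29, 2276 is in that span).
Nov 20, 2276 → Nov 20, 2277: 365 days.
Nov 20, 2277 → Nov 20, 2278: 365 days.
Nov 20, 2278 → Nov 20, 2279: 365 days.
Nov 20, 2279 → Nov 20, 2280: 366 days (Feb 29, 2280 is in that span).
Nov 20, 2280 → Nov 20, 2281: 365 days.
Nov 20, 2281 → Nov 20, 2282: 365 days.
Nov 20, 2282 → Nov 20, 2283: 365 days.
Nov 20, 2283 → Dec 20, 2283: 30 days (November has 30).
Dec 20, 2283 → Jan 20, 2284: 31 days (December has 31).
Jan 20, 2284 → Feb 20, 2284: 31 days (January has 31).
Feb 20, 2284 → Mar 20, 2284: 29 days (February has 29).
Mar 20, 2284 → Apr 20, 2284: 31 days (March has 31).
Apr 20, 2284 → May 20, 2284: 30 days (April has 30).
May 20, 2284 → Jun 20, 2284: 31 days (May has 31).
Jun 20, 2284 → Jun 29, 2284: 9 days.
Total: 4239 days.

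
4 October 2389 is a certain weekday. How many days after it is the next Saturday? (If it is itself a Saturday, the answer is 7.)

3

Oct 4, 2389 is a Wednesday.
From Wednesday to the next Saturday is 3 days.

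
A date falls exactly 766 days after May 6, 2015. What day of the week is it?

First find the weekday of May 6, 2015. Doomsday rule: the anchor day for the 2000s is Tuesday. For year 15: 15÷12 = 1 r 3, and 3÷4 = 0, so 1+3+0 = 4.
Tuesday + 4 ≡ Saturday — that's 2015's doomsday.
In May the doomsday date is May 9.
May 6 is 3 days before May 9; 3 mod 7 = 3, so Saturday − 3 = Wednesday.
766 mod 7 = 3, so 766 days after a Wednesday is Wednesday + 3 = Saturday.

Saturday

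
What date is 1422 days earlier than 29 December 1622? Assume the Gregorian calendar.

February 6, 1619

−365 (one year) → Dec 29, 1621 (1057 left).
−365 (one year) → Dec 29, 1620 (692 left).
−366 (one year; includes Feb 29, 1620) → Dec 29, 1619 (326 left).
−29 → Nov 30, 1619 (end of Nov, 30 days; 297 left).
−30 → Oct 31, 1619 (end of Oct, 31 days; 267 left).
−31 → Sep 30, 1619 (end of Sep, 30 days; 236 left).
−30 → Aug 31, 1619 (end of Aug, 31 days; 206 left).
−31 → Jul 31, 1619 (end of Jul, 31 days; 175 left).
−31 → Jun 30, 1619 (end of Jun, 30 days; 144 left).
−30 → May 31, 1619 (end of May, 31 days; 114 left).
−31 → Apr 30, 1619 (end of Apr, 30 days; 83 left).
−30 → Mar 31, 1619 (end of Mar, 31 days; 53 left).
−31 → Feb 28, 1619 (end of Feb, 28 days; 22 left).
−22 → Feb 6, 1619.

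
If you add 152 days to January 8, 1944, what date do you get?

Jan has 31 days: +24 → Feb 1, 1944 (128 left).
Feb has 29 days: +29 → Mar 1, 1944 (99 left).
Mar has 31 days: +31 → Apr 1, 1944 (68 left).
Apr has 30 days: +30 → May 1, 1944 (38 left).
May has 31 days: +31 → Jun 1, 1944 (7 left).
+7 → Jun 8, 1944.

June 8, 1944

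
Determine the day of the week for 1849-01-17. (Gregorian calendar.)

Wednesday

Doomsday rule: the anchor day for the 1800s is Friday. For year 49: 49÷12 = 4 r 1, and 1÷4 = 0, so 4+1+0 = 5.
Friday + 5 ≡ Wednesday — that's 1849's doomsday.
In January the doomsday date is Jan 3 (1849 is not a leap year).
Jan 17 is 14 days after Jan 3; 14 mod 7 = 0, so Wednesday + 0 = Wednesday.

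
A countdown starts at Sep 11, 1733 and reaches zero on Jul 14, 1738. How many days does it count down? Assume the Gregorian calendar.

Sep 11, 1733 → Sep 11, 1734: 365 days.
Sep 11, 1734 → Sep 11, 1735: 365 days.
Sep 11, 1735 → Sep 11, 1736: 366 days (Feb 29, 1736 is in that span).
Sep 11, 1736 → Sep 11, 1737: 365 days.
Sep 11, 1737 → Oct 11, 1737: 30 days (September has 30).
Oct 11, 1737 → Nov 11, 1737: 31 days (October has 31).
Nov 11, 1737 → Dec 11, 1737: 30 days (November has 30).
Dec 11, 1737 → Jan 11, 1738: 31 days (December has 31).
Jan 11, 1738 → Feb 11, 1738: 31 days (January has 31).
Feb 11, 1738 → Mar 11, 1738: 28 days (February has 28).
Mar 11, 1738 → Apr 11, 1738: 31 days (March has 31).
Apr 11, 1738 → May 11, 1738: 30 days (April has 30).
May 11, 1738 → Jun 11, 1738: 31 days (May has 31).
Jun 11, 1738 → Jul 11, 1738: 30 days (June has 30).
Jul 11, 1738 → Jul 14, 1738: 3 days.
Total: 1767 days.

1767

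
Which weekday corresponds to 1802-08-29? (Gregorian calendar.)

Sunday

Doomsday rule: the anchor day for the 1800s is Friday. For year 02: 2÷12 = 0 r 2, and 2÷4 = 0, so 0+2+0 = 2.
Friday + 2 ≡ Sunday — that's 1802's doomsday.
In August the doomsday date is Aug 8.
Aug 29 is 21 days after Aug 8; 21 mod 7 = 0, so Sunday + 0 = Sunday.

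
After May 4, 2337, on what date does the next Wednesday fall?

May 4, 2337 is a Tuesday.
From Tuesday to the next Wednesday is 1 day.
May 4, 2337 + 1 = May 5, 2337.

May 5, 2337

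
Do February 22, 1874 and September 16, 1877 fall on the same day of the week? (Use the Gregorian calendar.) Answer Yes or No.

From Feb 22, 1874 to Sep 16, 1877 is 1302 days.
1302 mod 7 = 0, so they are the same weekday.
(Feb 22, 1874 is a Sunday; Sep 16, 1877 is a Sunday.)

Yes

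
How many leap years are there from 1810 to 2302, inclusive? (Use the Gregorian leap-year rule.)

Multiples of 4 in [1810,2302]: 123.
Of those, multiples of 100: 5 (not leap unless ÷400).
Multiples of 400: 1.
Leap years = 123 − 5 + 1 = 119.

119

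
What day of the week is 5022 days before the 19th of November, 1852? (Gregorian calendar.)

Tuesday

First find the weekday of Nov 19, 1852. Doomsday rule: the anchor day for the 1800s is Friday. For year 52: 52÷12 = 4 r 4, and 4÷4 = 1, so 4+4+1 = 9.
Friday + 9 ≡ Sunday — that's 1852's doomsday.
In November the doomsday date is Nov 7.
Nov 19 is 12 days after Nov 7; 12 mod 7 = 5, so Sunday + 5 = Friday.
5022 mod 7 = 3, so 5022 days before a Friday is Friday − 3 = Tuesday.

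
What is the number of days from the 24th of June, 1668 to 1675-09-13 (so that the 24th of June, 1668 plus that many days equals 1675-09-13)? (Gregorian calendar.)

2637

Jun 24, 1668 → Jun 24, 1669: 365 days.
Jun 24, 1669 → Jun 24, 1670: 365 days.
Jun 24, 1670 → Jun 24, 1671: 365 days.
Jun 24, 1671 → Jun 24, 1672: 366 days (Feb 29, 1672 is in that span).
Jun 24, 1672 → Jun 24, 1673: 365 days.
Jun 24, 1673 → Jun 24, 1674: 365 days.
Jun 24, 1674 → Jun 24, 1675: 365 days.
Jun 24, 1675 → Jul 24, 1675: 30 days (June has 30).
Jul 24, 1675 → Aug 24, 1675: 31 days (July has 31).
Aug 24, 1675 → Sep 13, 1675: 20 days.
Total: 2637 days.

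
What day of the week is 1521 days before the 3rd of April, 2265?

First find the weekday of Apr 3, 2265. Doomsday rule: the anchor day for the 2200s is Friday. For year 65: 65÷12 = 5 r 5, and 5÷4 = 1, so 5+5+1 = 11.
Friday + 11 ≡ Tuesday — that's 2265's doomsday.
In April the doomsday date is Apr 4.
Apr 3 is 1 day before Apr 4; 1 mod 7 = 1, so Tuesday − 1 = Monday.
1521 mod 7 = 2, so 1521 days before a Monday is Monday − 2 = Saturday.

Saturday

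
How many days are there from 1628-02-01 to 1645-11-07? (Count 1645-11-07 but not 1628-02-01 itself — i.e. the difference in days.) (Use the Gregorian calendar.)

6489

Feb 1, 1628 → Feb 1, 1629: 366 days (Feb 29, 1628 is in that span).
Feb 1, 1629 → Feb 1, 1630: 365 days.
Feb 1, 1630 → Feb 1, 1631: 365 days.
Feb 1, 1631 → Feb 1, 1632: 365 days.
Feb 1, 1632 → Feb 1, 1633: 366 days (Feb 29, 1632 is in that span).
Feb 1, 1633 → Feb 1, 1634: 365 days.
Feb 1, 1634 → Feb 1, 1635: 365 days.
Feb 1, 1635 → Feb 1, 1636: 365 days.
Feb 1, 1636 → Feb 1, 1637: 366 days (Feb 29, 1636 is in that span).
Feb 1, 1637 → Feb 1, 1638: 365 days.
Feb 1, 1638 → Feb 1, 1639: 365 days.
Feb 1, 1639 → Feb 1, 1640: 365 days.
Feb 1, 1640 → Feb 1, 1641: 366 days (Feb 29, 1640 is in that span).
Feb 1, 1641 → Feb 1, 1642: 365 days.
Feb 1, 1642 → Feb 1, 1643: 365 days.
Feb 1, 1643 → Feb 1, 1644: 365 days.
Feb 1, 1644 → Feb 1, 1645: 366 days (Feb 29, 1644 is in that span).
Feb 1, 1645 → Mar 1, 1645: 28 days (February has 28).
Mar 1, 1645 → Apr 1, 1645: 31 days (March has 31).
Apr 1, 1645 → May 1, 1645: 30 days (April has 30).
May 1, 1645 → Jun 1, 1645: 31 days (May has 31).
Jun 1, 1645 → Jul 1, 1645: 30 days (June has 30).
Jul 1, 1645 → Aug 1, 1645: 31 days (July has 31).
Aug 1, 1645 → Sep 1, 1645: 31 days (August has 31).
Sep 1, 1645 → Oct 1, 1645: 30 days (September has 30).
Oct 1, 1645 → Nov 1, 1645: 31 days (October has 31).
Nov 1, 1645 → Nov 7, 1645: 6 days.
Total: 6489 days.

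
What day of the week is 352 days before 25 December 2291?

Wednesday

Dec 25, 2291 is a Friday.
352 mod 7 = 2, so 352 days before a Friday is Friday − 2 = Wednesday.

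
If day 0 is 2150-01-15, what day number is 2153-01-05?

1086

Jan 15, 2150 → Jan 15, 2151: 365 days.
Jan 15, 2151 → Jan 15, 2152: 365 days.
Jan 15, 2152 → Feb 15, 2152: 31 days (January has 31).
Feb 15, 2152 → Mar 15, 2152: 29 days (February has 29).
Mar 15, 2152 → Apr 15, 2152: 31 days (March has 31).
Apr 15, 2152 → May 15, 2152: 30 days (April has 30).
May 15, 2152 → Jun 15, 2152: 31 days (May has 31).
Jun 15, 2152 → Jul 15, 2152: 30 days (June has 30).
Jul 15, 2152 → Aug 15, 2152: 31 days (July has 31).
Aug 15, 2152 → Sep 15, 2152: 31 days (August has 31).
Sep 15, 2152 → Oct 15, 2152: 30 days (September has 30).
Oct 15, 2152 → Nov 15, 2152: 31 days (October has 31).
Nov 15, 2152 → Dec 15, 2152: 30 days (November has 30).
Dec 15, 2152 → Jan 5, 2153: 21 days.
Total: 1086 days.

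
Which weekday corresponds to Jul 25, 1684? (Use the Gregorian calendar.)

Tuesday

Doomsday rule: the anchor day for the 1600s is Tuesday. For year 84: 84÷12 = 7 r 0, and 0÷4 = 0, so 7+0+0 = 7.
Tuesday + 7 ≡ Tuesday — that's 1684's doomsday.
In July the doomsday date is Jul 11.
Jul 25 is 14 days after Jul 11; 14 mod 7 = 0, so Tuesday + 0 = Tuesday.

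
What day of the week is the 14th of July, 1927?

Doomsday rule: the anchor day for the 1900s is Wednesday. For year 27: 27÷12 = 2 r 3, and 3÷4 = 0, so 2+3+0 = 5.
Wednesday + 5 ≡ Monday — that's 1927's doomsday.
In July the doomsday date is Jul 11.
Jul 14 is 3 days after Jul 11; 3 mod 7 = 3, so Monday + 3 = Thursday.

Thursday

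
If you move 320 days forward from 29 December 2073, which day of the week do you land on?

Wednesday

First find the weekday of Dec 29, 2073. Doomsday rule: the anchor day for the 2000s is Tuesday. For year 73: 73÷12 = 6 r 1, and 1÷4 = 0, so 6+1+0 = 7.
Tuesday + 7 ≡ Tuesday — that's 2073's doomsday.
In December the doomsday date is Dec 12.
Dec 29 is 17 days after Dec 12; 17 mod 7 = 3, so Tuesday + 3 = Friday.
320 mod 7 = 5, so 320 days after a Friday is Friday + 5 = Wednesday.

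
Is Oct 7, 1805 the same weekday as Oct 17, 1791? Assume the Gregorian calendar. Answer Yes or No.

Yes

From Oct 17, 1791 to Oct 7, 1805 is 5103 days.
5103 mod 7 = 0, so they are the same weekday.
(Oct 17, 1791 is a Monday; Oct 7, 1805 is a Monday.)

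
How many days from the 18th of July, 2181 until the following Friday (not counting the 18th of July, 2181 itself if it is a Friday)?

Jul 18, 2181 is a Wednesday.
From Wednesday to the next Friday is 2 days.

2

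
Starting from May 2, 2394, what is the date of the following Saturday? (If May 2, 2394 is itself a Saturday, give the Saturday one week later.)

May 7, 2394

May 2, 2394 is a Monday.
From Monday to the next Saturday is 5 days.
May 2, 2394 + 5 = May 7, 2394.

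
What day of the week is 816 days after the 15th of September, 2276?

Sep 15, 2276 is a Friday.
816 mod 7 = 4, so 816 days after a Friday is Friday + 4 = Tuesday.

Tuesday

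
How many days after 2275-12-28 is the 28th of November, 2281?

2162

Dec 28, 2275 → Dec 28, 2276: 366 days (Feb 29, 2276 is in that span).
Dec 28, 2276 → Dec 28, 2277: 365 days.
Dec 28, 2277 → Dec 28, 2278: 365 days.
Dec 28, 2278 → Dec 28, 2279: 365 days.
Dec 28, 2279 → Dec 28, 2280: 366 days (Feb 29, 2280 is in that span).
Dec 28, 2280 → Jan 28, 2281: 31 days (December has 31).
Jan 28, 2281 → Feb 28, 2281: 31 days (January has 31).
Feb 28, 2281 → Mar 28, 2281: 28 days (February has 28).
Mar 28, 2281 → Apr 28, 2281: 31 days (March has 31).
Apr 28, 2281 → May 28, 2281: 30 days (April has 30).
May 28, 2281 → Jun 28, 2281: 31 days (May has 31).
Jun 28, 2281 → Jul 28, 2281: 30 days (June has 30).
Jul 28, 2281 → Aug 28, 2281: 31 days (July has 31).
Aug 28, 2281 → Sep 28, 2281: 31 days (August has 31).
Sep 28, 2281 → Oct 28, 2281: 30 days (September has 30).
Oct 28, 2281 → Nov 28, 2281: 31 days.
Total: 2162 days.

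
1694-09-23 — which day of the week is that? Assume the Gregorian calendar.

Thursday

Doomsday rule: the anchor day for the 1600s is Tuesday. For year 94: 94÷12 = 7 r 10, and 10÷4 = 2, so 7+10+2 = 19.
Tuesday + 19 ≡ Sunday — that's 1694's doomsday.
In September the doomsday date is Sep 5.
Sep 23 is 18 days after Sep 5; 18 mod 7 = 4, so Sunday + 4 = Thursday.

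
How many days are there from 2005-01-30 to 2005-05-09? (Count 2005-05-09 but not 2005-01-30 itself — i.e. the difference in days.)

99

Jan 30, 2005 → Feb 28, 2005: 29 days (January has 31).
Feb 28, 2005 → Mar 28, 2005: 28 days (February has 28).
Mar 28, 2005 → Apr 28, 2005: 31 days (March has 31).
Apr 28, 2005 → May 9, 2005: 11 days.
Total: 99 days.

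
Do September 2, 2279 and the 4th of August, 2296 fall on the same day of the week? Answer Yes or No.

Yes

From Sep 2, 2279 to Aug 4, 2296 is 6181 days.
6181 mod 7 = 0, so they are the same weekday.
(Sep 2, 2279 is a Tuesday; Aug 4, 2296 is a Tuesday.)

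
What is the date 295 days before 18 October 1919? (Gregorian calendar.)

−18 → Sep 30, 1919 (end of Sep, 30 days; 277 left).
−30 → Aug 31, 1919 (end of Aug, 31 days; 247 left).
−31 → Jul 31, 1919 (end of Jul, 31 days; 216 left).
−31 → Jun 30, 1919 (end of Jun, 30 days; 185 left).
−30 → May 31, 1919 (end of May, 31 days; 155 left).
−31 → Apr 30, 1919 (end of Apr, 30 days; 124 left).
−30 → Mar 31, 1919 (end of Mar, 31 days; 94 left).
−31 → Feb 28, 1919 (end of Feb, 28 days; 63 left).
−28 → Jan 31, 1919 (end of Jan, 31 days; 35 left).
−31 → Dec 31, 1918 (end of Dec, 31 days; 4 left).
−4 → Dec 27, 1918.

December 27, 1918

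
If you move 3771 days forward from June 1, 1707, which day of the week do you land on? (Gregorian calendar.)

First find the weekday of Jun 1, 1707. Doomsday rule: the anchor day for the 1700s is Sunday. For year 07: 7÷12 = 0 r 7, and 7÷4 = 1, so 0+7+1 = 8.
Sunday + 8 ≡ Monday — that's 1707's doomsday.
In June the doomsday date is Jun 6.
Jun 1 is 5 days before Jun 6; 5 mod 7 = 5, so Monday − 5 = Wednesday.
3771 mod 7 = 5, so 3771 days after a Wednesday is Wednesday + 5 = Monday.

Monday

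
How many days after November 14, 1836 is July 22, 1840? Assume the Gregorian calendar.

1346

Nov 14, 1836 → Nov 14, 1837: 365 days.
Nov 14, 1837 → Nov 14, 1838: 365 days.
Nov 14, 1838 → Nov 14, 1839: 365 days.
Nov 14, 1839 → Dec 14, 1839: 30 days (November has 30).
Dec 14, 1839 → Jan 14, 1840: 31 days (December has 31).
Jan 14, 1840 → Feb 14, 1840: 31 days (January has 31).
Feb 14, 1840 → Mar 14, 1840: 29 days (February has 29).
Mar 14, 1840 → Apr 14, 1840: 31 days (March has 31).
Apr 14, 1840 → May 14, 1840: 30 days (April has 30).
May 14, 1840 → Jun 14, 1840: 31 days (May has 31).
Jun 14, 1840 → Jul 14, 1840: 30 days (June has 30).
Jul 14, 1840 → Jul 22, 1840: 8 days.
Total: 1346 days.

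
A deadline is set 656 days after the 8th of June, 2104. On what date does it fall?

+365 (one year) → Jun 8, 2105 (291 left).
Jun has 30 days: +23 → Jul 1, 2105 (268 left).
Jul has 31 days: +31 → Aug 1, 2105 (237 left).
Aug has 31 days: +31 → Sep 1, 2105 (206 left).
Sep has 30 days: +30 → Oct 1, 2105 (176 left).
Oct has 31 days: +31 → Nov 1, 2105 (145 left).
Nov has 30 days: +30 → Dec 1, 2105 (115 left).
Dec has 31 days: +31 → Jan 1, 2106 (84 left).
Jan has 31 days: +31 → Feb 1, 2106 (53 left).
Feb has 28 days: +28 → Mar 1, 2106 (25 left).
+25 → Mar 26, 2106.

March 26, 2106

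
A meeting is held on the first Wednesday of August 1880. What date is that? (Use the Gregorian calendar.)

August 1, 1880 is a Sunday.
The first Wednesday is therefore August 4 (3 days later).

August 4, 1880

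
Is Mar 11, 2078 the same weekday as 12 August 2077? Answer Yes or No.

From Aug 12, 2077 to Mar 11, 2078 is 211 days.
211 mod 7 = 1, so they are different weekdays.
(Aug 12, 2077 is a Thursday; Mar 11, 2078 is a Friday.)

No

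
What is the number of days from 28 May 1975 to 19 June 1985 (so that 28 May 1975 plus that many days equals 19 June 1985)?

May 28, 1975 → May 28, 1976: 366 days (Feb 29, 1976 is in that span).
May 28, 1976 → May 28, 1977: 365 days.
May 28, 1977 → May 28, 1978: 365 days.
May 28, 1978 → May 28, 1979: 365 days.
May 28, 1979 → May 28, 1980: 366 days (Feb 29, 1980 is in that span).
May 28, 1980 → May 28, 1981: 365 days.
May 28, 1981 → May 28, 1982: 365 days.
May 28, 1982 → May 28, 1983: 365 days.
May 28, 1983 → May 28, 1984: 366 days (Feb 29, 1984 is in that span).
May 28, 1984 → Jun 28, 1984: 31 days (May has 31).
Jun 28, 1984 → Jul 28, 1984: 30 days (June has 30).
Jul 28, 1984 → Aug 28, 1984: 31 days (July has 31).
Aug 28, 1984 → Sep 28, 1984: 31 days (August has 31).
Sep 28, 1984 → Oct 28, 1984: 30 days (September has 30).
Oct 28, 1984 → Nov 28, 1984: 31 days (October has 31).
Nov 28, 1984 → Dec 28, 1984: 30 days (November has 30).
Dec 28, 1984 → Jan 28, 1985: 31 days (December has 31).
Jan 28, 1985 → Feb 28, 1985: 31 days (January has 31).
Feb 28, 1985 → Mar 28, 1985: 28 days (February has 28).
Mar 28, 1985 → Apr 28, 1985: 31 days (March has 31).
Apr 28, 1985 → May 28, 1985: 30 days (April has 30).
May 28, 1985 → Jun 19, 1985: 22 days.
Total: 3675 days.

3675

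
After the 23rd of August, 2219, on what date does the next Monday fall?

August 30, 2219

Aug 23, 2219 is a Monday.
From Monday to the next Monday is 7 days.
Aug 23, 2219 + 7 = Aug 30, 2219.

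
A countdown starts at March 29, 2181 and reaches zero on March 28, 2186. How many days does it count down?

Mar 29, 2181 → Mar 29, 2182: 365 days.
Mar 29, 2182 → Mar 29, 2183: 365 days.
Mar 29, 2183 → Mar 29, 2184: 366 days (Feb 29, 2184 is in that span).
Mar 29, 2184 → Mar 29, 2185: 365 days.
Mar 29, 2185 → Apr 29, 2185: 31 days (March has 31).
Apr 29, 2185 → May 29, 2185: 30 days (April has 30).
May 29, 2185 → Jun 29, 2185: 31 days (May has 31).
Jun 29, 2185 → Jul 29, 2185: 30 days (June has 30).
Jul 29, 2185 → Aug 29, 2185: 31 days (July has 31).
Aug 29, 2185 → Sep 29, 2185: 31 days (August has 31).
Sep 29, 2185 → Oct 29, 2185: 30 days (September has 30).
Oct 29, 2185 → Nov 29, 2185: 31 days (October has 31).
Nov 29, 2185 → Dec 29, 2185: 30 days (November has 30).
Dec 29, 2185 → Jan 29, 2186: 31 days (December has 31).
Jan 29, 2186 → Feb 28, 2186: 30 days (January has 31).
Feb 28, 2186 → Mar 28, 2186: 28 days.
Total: 1825 days.

1825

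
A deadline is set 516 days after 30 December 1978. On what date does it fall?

May 29, 1980

+365 (one year) → Dec 30, 1979 (151 left).
Dec has 31 days: +2 → Jan 1, 1980 (149 left).
Jan has 31 days: +31 → Feb 1, 1980 (118 left).
Feb has 29 days: +29 → Mar 1, 1980 (89 left).
Mar has 31 days: +31 → Apr 1, 1980 (58 left).
Apr has 30 days: +30 → May 1, 1980 (28 left).
+28 → May 29, 1980.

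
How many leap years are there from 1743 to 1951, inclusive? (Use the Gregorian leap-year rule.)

50

Multiples of 4 in [1743,1951]: 52.
Of those, multiples of 100: 2 (not leap unless ÷400).
Multiples of 400: 0.
Leap years = 52 − 2 + 0 = 50.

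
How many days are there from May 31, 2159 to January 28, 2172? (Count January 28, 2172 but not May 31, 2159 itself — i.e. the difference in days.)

4625

May 31, 2159 → May 31, 2160: 366 days (Feb 29, 2160 is in that span).
May 31, 2160 → May 31, 2161: 365 days.
May 31, 2161 → May 31, 2162: 365 days.
May 31, 2162 → May 31, 2163: 365 days.
May 31, 2163 → May 31, 2164: 366 days (Feb 29, 2164 is in that span).
May 31, 2164 → May 31, 2165: 365 days.
May 31, 2165 → May 31, 2166: 365 days.
May 31, 2166 → May 31, 2167: 365 days.
May 31, 2167 → May 31, 2168: 366 days (Feb 29, 2168 is in that span).
May 31, 2168 → May 31, 2169: 365 days.
May 31, 2169 → May 31, 2170: 365 days.
May 31, 2170 → May 31, 2171: 365 days.
May 31, 2171 → Jun 30, 2171: 30 days (May has 31).
Jun 30, 2171 → Jul 30, 2171: 30 days (June has 30).
Jul 30, 2171 → Aug 30, 2171: 31 days (July has 31).
Aug 30, 2171 → Sep 30, 2171: 31 days (August has 31).
Sep 30, 2171 → Oct 30, 2171: 30 days (September has 30).
Oct 30, 2171 → Nov 30, 2171: 31 days (October has 31).
Nov 30, 2171 → Dec 30, 2171: 30 days (November has 30).
Dec 30, 2171 → Jan 28, 2172: 29 days.
Total: 4625 days.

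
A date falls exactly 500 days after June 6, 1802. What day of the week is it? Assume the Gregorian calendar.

Wednesday

First find the weekday of Jun 6, 1802. Doomsday rule: the anchor day for the 1800s is Friday. For year 02: 2÷12 = 0 r 2, and 2÷4 = 0, so 0+2+0 = 2.
Friday + 2 ≡ Sunday — that's 1802's doomsday.
In June the doomsday date is Jun 6.
Jun 6 is the doomsday itself: Sunday.
500 mod 7 = 3, so 500 days after a Sunday is Sunday + 3 = Wednesday.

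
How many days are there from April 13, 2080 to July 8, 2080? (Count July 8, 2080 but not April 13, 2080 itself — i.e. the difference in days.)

Apr 13, 2080 → May 13, 2080: 30 days (April has 30).
May 13, 2080 → Jun 13, 2080: 31 days (May has 31).
Jun 13, 2080 → Jul 8, 2080: 25 days.
Total: 86 days.

86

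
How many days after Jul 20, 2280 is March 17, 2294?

Jul 20, 2280 → Jul 20, 2281: 365 days.
Jul 20, 2281 → Jul 20, 2282: 365 days.
Jul 20, 2282 → Jul 20, 2283: 365 days.
Jul 20, 2283 → Jul 20, 2284: 366 days (Feb 29, 2284 is in that span).
Jul 20, 2284 → Jul 20, 2285: 365 days.
Jul 20, 2285 → Jul 20, 2286: 365 days.
Jul 20, 2286 → Jul 20, 2287: 365 days.
Jul 20, 2287 → Jul 20, 2288: 366 days (Feb 29, 2288 is in that span).
Jul 20, 2288 → Jul 20, 2289: 365 days.
Jul 20, 2289 → Jul 20, 2290: 365 days.
Jul 20, 2290 → Jul 20, 2291: 365 days.
Jul 20, 2291 → Jul 20, 2292: 366 days (Feb 29, 2292 is in that span).
Jul 20, 2292 → Jul 20, 2293: 365 days.
Jul 20, 2293 → Aug 20, 2293: 31 days (July has 31).
Aug 20, 2293 → Sep 20, 2293: 31 days (August has 31).
Sep 20, 2293 → Oct 20, 2293: 30 days (September has 30).
Oct 20, 2293 → Nov 20, 2293: 31 days (October has 31).
Nov 20, 2293 → Dec 20, 2293: 30 days (November has 30).
Dec 20, 2293 → Jan 20, 2294: 31 days (December has 31).
Jan 20, 2294 → Feb 20, 2294: 31 days (January has 31).
Feb 20, 2294 → Mar 17, 2294: 25 days.
Total: 4988 days.

4988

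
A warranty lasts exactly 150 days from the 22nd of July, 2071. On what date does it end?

Jul has 31 days: +10 → Aug 1, 2071 (140 left).
Aug has 31 days: +31 → Sep 1, 2071 (109 left).
Sep has 30 days: +30 → Oct 1, 2071 (79 left).
Oct has 31 days: +31 → Nov 1, 2071 (48 left).
Nov has 30 days: +30 → Dec 1, 2071 (18 left).
+18 → Dec 19, 2071.

December 19, 2071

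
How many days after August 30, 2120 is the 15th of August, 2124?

Aug 30, 2120 → Aug 30, 2121: 365 days.
Aug 30, 2121 → Aug 30, 2122: 365 days.
Aug 30, 2122 → Aug 30, 2123: 365 days.
Aug 30, 2123 → Sep 30, 2123: 31 days (August has 31).
Sep 30, 2123 → Oct 30, 2123: 30 days (September has 30).
Oct 30, 2123 → Nov 30, 2123: 31 days (October has 31).
Nov 30, 2123 → Dec 30, 2123: 30 days (November has 30).
Dec 30, 2123 → Jan 30, 2124: 31 days (December has 31).
Jan 30, 2124 → Feb 29, 2124: 30 days (January has 31).
Feb 29, 2124 → Mar 29, 2124: 29 days (February has 29).
Mar 29, 2124 → Apr 29, 2124: 31 days (March has 31).
Apr 29, 2124 → May 29, 2124: 30 days (April has 30).
May 29, 2124 → Jun 29, 2124: 31 days (May has 31).
Jun 29, 2124 → Jul 29, 2124: 30 days (June has 30).
Jul 29, 2124 → Aug 15, 2124: 17 days.
Total: 1446 days.

1446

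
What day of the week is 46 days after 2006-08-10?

First find the weekday of Aug 10, 2006. Doomsday rule: the anchor day for the 2000s is Tuesday. For year 06: 6÷12 = 0 r 6, and 6÷4 = 1, so 0+6+1 = 7.
Tuesday + 7 ≡ Tuesday — that's 2006's doomsday.
In August the doomsday date is Aug 8.
Aug 10 is 2 days after Aug 8; 2 mod 7 = 2, so Tuesday + 2 = Thursday.
46 mod 7 = 4, so 46 days after a Thursday is Thursday + 4 = Monday.

Monday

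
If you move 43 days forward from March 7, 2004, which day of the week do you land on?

Monday

First find the weekday of Mar 7, 2004. Doomsday rule: the anchor day for the 2000s is Tuesday. For year 04: 4÷12 = 0 r 4, and 4÷4 = 1, so 0+4+1 = 5.
Tuesday + 5 ≡ Sunday — that's 2004's doomsday.
In March the doomsday date is Mar 14.
Mar 7 is 7 days before Mar 14; 7 mod 7 = 0, so Sunday − 0 = Sunday.
43 mod 7 = 1, so 43 days after a Sunday is Sunday + 1 = Monday.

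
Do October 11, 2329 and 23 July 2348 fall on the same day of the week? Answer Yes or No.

Yes

From Oct 11, 2329 to Jul 23, 2348 is 6860 days.
6860 mod 7 = 0, so they are the same weekday.
(Oct 11, 2329 is a Friday; Jul 23, 2348 is a Friday.)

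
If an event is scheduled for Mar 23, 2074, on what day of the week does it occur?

Doomsday rule: the anchor day for the 2000s is Tuesday. For year 74: 74÷12 = 6 r 2, and 2÷4 = 0, so 6+2+0 = 8.
Tuesday + 8 ≡ Wednesday — that's 2074's doomsday.
In March the doomsday date is Mar 14.
Mar 23 is 9 days after Mar 14; 9 mod 7 = 2, so Wednesday + 2 = Friday.

Friday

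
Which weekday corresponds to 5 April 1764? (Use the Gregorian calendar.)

Thursday

Doomsday rule: the anchor day for the 1700s is Sunday. For year 64: 64÷12 = 5 r 4, and 4÷4 = 1, so 5+4+1 = 10.
Sunday + 10 ≡ Wednesday — that's 1764's doomsday.
In April the doomsday date is Apr 4.
Apr 5 is 1 day after Apr 4; 1 mod 7 = 1, so Wednesday + 1 = Thursday.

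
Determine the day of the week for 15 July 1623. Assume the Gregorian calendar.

Doomsday rule: the anchor day for the 1600s is Tuesday. For year 23: 23÷12 = 1 r 11, and 11÷4 = 2, so 1+11+2 = 14.
Tuesday + 14 ≡ Tuesday — that's 1623's doomsday.
In July the doomsday date is Jul 11.
Jul 15 is 4 days after Jul 11; 4 mod 7 = 4, so Tuesday + 4 = Saturday.

Saturday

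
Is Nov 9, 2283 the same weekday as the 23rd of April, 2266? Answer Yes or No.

No

From Apr 23, 2266 to Nov 9, 2283 is 6409 days.
6409 mod 7 = 4, so they are different weekdays.
(Apr 23, 2266 is a Monday; Nov 9, 2283 is a Friday.)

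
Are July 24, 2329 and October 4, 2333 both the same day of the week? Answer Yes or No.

From Jul 24, 2329 to Oct 4, 2333 is 1533 days.
1533 mod 7 = 0, so they are the same weekday.
(Jul 24, 2329 is a Wednesday; Oct 4, 2333 is a Wednesday.)

Yes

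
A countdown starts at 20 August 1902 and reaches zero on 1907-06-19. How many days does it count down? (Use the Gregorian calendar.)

Aug 20, 1902 → Aug 20, 1903: 365 days.
Aug 20, 1903 → Aug 20, 1904: 366 days (Feb 29, 1904 is in that span).
Aug 20, 1904 → Aug 20, 1905: 365 days.
Aug 20, 1905 → Aug 20, 1906: 365 days.
Aug 20, 1906 → Sep 20, 1906: 31 days (August has 31).
Sep 20, 1906 → Oct 20, 1906: 30 days (September has 30).
Oct 20, 1906 → Nov 20, 1906: 31 days (October has 31).
Nov 20, 1906 → Dec 20, 1906: 30 days (November has 30).
Dec 20, 1906 → Jan 20, 1907: 31 days (December has 31).
Jan 20, 1907 → Feb 20, 1907: 31 days (January has 31).
Feb 20, 1907 → Mar 20, 1907: 28 days (February has 28).
Mar 20, 1907 → Apr 20, 1907: 31 days (March has 31).
Apr 20, 1907 → May 20, 1907: 30 days (April has 30).
May 20, 1907 → Jun 19, 1907: 30 days.
Total: 1764 days.

1764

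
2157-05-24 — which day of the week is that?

Tuesday

Doomsday rule: the anchor day for the 2100s is Sunday. For year 57: 57÷12 = 4 r 9, and 9÷4 = 2, so 4+9+2 = 15.
Sunday + 15 ≡ Monday — that's 2157's doomsday.
In May the doomsday date is May 9.
May 24 is 15 days after May 9; 15 mod 7 = 1, so Monday + 1 = Tuesday.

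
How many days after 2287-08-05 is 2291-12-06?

1584

Aug 5, 2287 → Aug 5, 2288: 366 days (Feb 29, 2288 is in that span).
Aug 5, 2288 → Aug 5, 2289: 365 days.
Aug 5, 2289 → Aug 5, 2290: 365 days.
Aug 5, 2290 → Aug 5, 2291: 365 days.
Aug 5, 2291 → Sep 5, 2291: 31 days (August has 31).
Sep 5, 2291 → Oct 5, 2291: 30 days (September has 30).
Oct 5, 2291 → Nov 5, 2291: 31 days (October has 31).
Nov 5, 2291 → Dec 5, 2291: 30 days (November has 30).
Dec 5, 2291 → Dec 6, 2291: 1 days.
Total: 1584 days.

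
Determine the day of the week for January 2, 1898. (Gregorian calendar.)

Sunday

Doomsday rule: the anchor day for the 1800s is Friday. For year 98: 98÷12 = 8 r 2, and 2÷4 = 0, so 8+2+0 = 10.
Friday + 10 ≡ Monday — that's 1898's doomsday.
In January the doomsday date is Jan 3 (1898 is not a leap year).
Jan 2 is 1 day before Jan 3; 1 mod 7 = 1, so Monday − 1 = Sunday.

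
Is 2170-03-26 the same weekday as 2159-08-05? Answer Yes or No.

No

From Aug 5, 2159 to Mar 26, 2170 is 3886 days.
3886 mod 7 = 1, so they are different weekdays.
(Aug 5, 2159 is a Sunday; Mar 26, 2170 is a Monday.)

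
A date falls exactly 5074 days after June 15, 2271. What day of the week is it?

Jun 15, 2271 is a Thursday.
5074 mod 7 = 6, so 5074 days after a Thursday is Thursday + 6 = Wednesday.

Wednesday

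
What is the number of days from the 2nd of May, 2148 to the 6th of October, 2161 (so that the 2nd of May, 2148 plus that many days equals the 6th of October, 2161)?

4905

May 2, 2148 → May 2, 2149: 365 days.
May 2, 2149 → May 2, 2150: 365 days.
May 2, 2150 → May 2, 2151: 365 days.
May 2, 2151 → May 2, 2152: 366 days (Feb 29, 2152 is in that span).
May 2, 2152 → May 2, 2153: 365 days.
May 2, 2153 → May 2, 2154: 365 days.
May 2, 2154 → May 2, 2155: 365 days.
May 2, 2155 → May 2, 2156: 366 days (Feb 29, 2156 is in that span).
May 2, 2156 → May 2, 2157: 365 days.
May 2, 2157 → May 2, 2158: 365 days.
May 2, 2158 → May 2, 2159: 365 days.
May 2, 2159 → May 2, 2160: 366 days (Feb 29, 2160 is in that span).
May 2, 2160 → May 2, 2161: 365 days.
May 2, 2161 → Jun 2, 2161: 31 days (May has 31).
Jun 2, 2161 → Jul 2, 2161: 30 days (June has 30).
Jul 2, 2161 → Aug 2, 2161: 31 days (July has 31).
Aug 2, 2161 → Sep 2, 2161: 31 days (August has 31).
Sep 2, 2161 → Oct 2, 2161: 30 days (September has 30).
Oct 2, 2161 → Oct 6, 2161: 4 days.
Total: 4905 days.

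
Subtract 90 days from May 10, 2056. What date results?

−10 → Apr 30, 2056 (end of Apr, 30 days; 80 left).
−30 → Mar 31, 2056 (end of Mar, 31 days; 50 left).
−31 → Feb 29, 2056 (end of Feb, 29 days; 19 left).
−19 → Feb 10, 2056.

February 10, 2056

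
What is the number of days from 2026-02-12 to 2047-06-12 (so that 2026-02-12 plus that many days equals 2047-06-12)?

7790

Feb 12, 2026 → Feb 12, 2027: 365 days.
Feb 12, 2027 → Feb 12, 2028: 365 days.
Feb 12, 2028 → Feb 12, 2029: 366 days (Feb 29, 2028 is in that span).
Feb 12, 2029 → Feb 12, 2030: 365 days.
Feb 12, 2030 → Feb 12, 2031: 365 days.
Feb 12, 2031 → Feb 12, 2032: 365 days.
Feb 12, 2032 → Feb 12, 2033: 366 days (Feb 29, 2032 is in that span).
Feb 12, 2033 → Feb 12, 2034: 365 days.
Feb 12, 2034 → Feb 12, 2035: 365 days.
Feb 12, 2035 → Feb 12, 2036: 365 days.
Feb 12, 2036 → Feb 12, 2037: 366 days (Feb 29, 2036 is in that span).
Feb 12, 2037 → Feb 12, 2038: 365 days.
Feb 12, 2038 → Feb 12, 2039: 365 days.
Feb 12, 2039 → Feb 12, 2040: 365 days.
Feb 12, 2040 → Feb 12, 2041: 366 days (Feb 29, 2040 is in that span).
Feb 12, 2041 → Feb 12, 2042: 365 days.
Feb 12, 2042 → Feb 12, 2043: 365 days.
Feb 12, 2043 → Feb 12, 2044: 365 days.
Feb 12, 2044 → Feb 12, 2045: 366 days (Feb 29, 2044 is in that span).
Feb 12, 2045 → Feb 12, 2046: 365 days.
Feb 12, 2046 → Feb 12, 2047: 365 days.
Feb 12, 2047 → Mar 12, 2047: 28 days (February has 28).
Mar 12, 2047 → Apr 12, 2047: 31 days (March has 31).
Apr 12, 2047 → May 12, 2047: 30 days (April has 30).
May 12, 2047 → Jun 12, 2047: 31 days.
Total: 7790 days.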